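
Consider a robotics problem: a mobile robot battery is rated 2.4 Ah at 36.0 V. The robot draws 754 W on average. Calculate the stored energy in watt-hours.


E = capacity * V = 2.4*36.0 = 86.4000

86.4000 Wh


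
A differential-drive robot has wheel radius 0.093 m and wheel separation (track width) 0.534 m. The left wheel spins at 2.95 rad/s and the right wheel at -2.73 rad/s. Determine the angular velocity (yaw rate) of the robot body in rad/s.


omega = r*(wR - wL)/L = 0.093*(-2.73 - (2.95))/0.534 = -0.9892

-0.9892 rad/s


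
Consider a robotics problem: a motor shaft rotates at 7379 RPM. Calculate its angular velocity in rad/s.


omega = 7379 * 2*pi/60 = 772.7271

772.7271 rad/s


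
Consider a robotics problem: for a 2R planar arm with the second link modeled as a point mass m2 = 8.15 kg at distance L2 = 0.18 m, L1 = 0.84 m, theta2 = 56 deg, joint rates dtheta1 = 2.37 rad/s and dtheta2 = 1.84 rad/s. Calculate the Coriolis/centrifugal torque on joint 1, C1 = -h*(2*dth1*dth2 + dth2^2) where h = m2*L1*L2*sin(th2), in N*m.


h = m2*L1*L2*sin(th2) = 8.15*0.84*0.18*sin(56 deg) = 1.021606
C1 = -h*(2*2.37*1.84 + 1.84^2) = -1.021606*12.1072 = -12.3688

-12.3688 N*m


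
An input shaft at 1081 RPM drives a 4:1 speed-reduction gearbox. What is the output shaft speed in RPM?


omega_out = omega_in / N = 1081 / 4 = 270.2500

270.2500 RPM


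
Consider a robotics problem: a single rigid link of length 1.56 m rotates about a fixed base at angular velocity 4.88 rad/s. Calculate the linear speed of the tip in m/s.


v = L*omega = 1.56 * 4.88 = 7.6128

7.6128 m/s


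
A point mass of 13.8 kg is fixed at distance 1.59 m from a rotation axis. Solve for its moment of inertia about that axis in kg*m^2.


I = m*r^2 = 13.8*1.59^2 = 34.8878

34.8878 kg*m^2


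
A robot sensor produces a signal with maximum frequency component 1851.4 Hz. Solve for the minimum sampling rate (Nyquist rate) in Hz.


f_s,min = 2*f_max = 2*1851.4 = 3702.8000

3702.8000 Hz


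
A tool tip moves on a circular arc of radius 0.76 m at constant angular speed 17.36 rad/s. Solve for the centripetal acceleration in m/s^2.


a_c = omega^2 * r = 17.36^2 * 0.76 = 229.0409

229.0409 m/s^2


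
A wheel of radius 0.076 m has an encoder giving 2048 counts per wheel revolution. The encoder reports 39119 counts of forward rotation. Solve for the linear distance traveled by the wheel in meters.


revs = 39119/2048 = 19.101074
d = revs * 2*pi*r = 19.101074 * 2*pi*0.076 = 9.1212

9.1212 m


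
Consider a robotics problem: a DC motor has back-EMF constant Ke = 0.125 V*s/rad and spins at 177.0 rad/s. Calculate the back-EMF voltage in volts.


V_emf = Ke * omega = 0.125*177.0 = 22.1250

22.1250 V


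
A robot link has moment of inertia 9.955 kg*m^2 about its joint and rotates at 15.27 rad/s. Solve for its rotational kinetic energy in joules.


KE = (1/2)*I*omega^2 = 0.5*9.955*15.27^2 = 1160.6181

1160.6181 J


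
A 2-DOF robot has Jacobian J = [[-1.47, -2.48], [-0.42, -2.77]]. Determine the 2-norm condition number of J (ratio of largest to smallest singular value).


JJ^T eigenvalues: trace(JJ^T) = 16.1606, det(JJ^T) = det(J)^2 = 9.18271809
s_max^2 = (16.1606 + sqrt(224.43412000))/2 = 15.57086273
s_min^2 = (16.1606 - sqrt(224.43412000))/2 = 0.58973727
kappa = s_max/s_min = sqrt(15.57086273/0.58973727) = 5.1384

5.1384


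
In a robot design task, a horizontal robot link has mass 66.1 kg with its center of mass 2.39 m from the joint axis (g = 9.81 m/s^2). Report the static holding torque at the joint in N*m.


tau = m*g*L = 66.1 * 9.81 * 2.39 = 1549.7740

1549.7740 N*m


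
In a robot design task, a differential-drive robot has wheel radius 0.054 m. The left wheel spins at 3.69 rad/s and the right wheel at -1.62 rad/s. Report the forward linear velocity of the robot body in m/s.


v = r*(wR + wL)/2 = 0.054*(-1.62 + 3.69)/2 = 0.0559

0.0559 m/s


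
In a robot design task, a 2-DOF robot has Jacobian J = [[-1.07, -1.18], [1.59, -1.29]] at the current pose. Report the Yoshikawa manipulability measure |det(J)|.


det(J) = -1.07*-1.29 - (-1.18)*(1.59) = 3.2565
|det(J)| = 3.2565

3.2565


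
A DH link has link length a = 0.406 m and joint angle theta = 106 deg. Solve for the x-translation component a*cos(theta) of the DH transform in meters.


a*cos(theta) = 0.406*cos(106 deg) = -0.1119

-0.1119 m


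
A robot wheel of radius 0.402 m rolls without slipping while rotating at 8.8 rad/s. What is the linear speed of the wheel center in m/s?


v = omega * r = 8.8 * 0.402 = 3.5376

3.5376 m/s


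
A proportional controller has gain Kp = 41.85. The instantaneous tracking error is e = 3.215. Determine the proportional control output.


u_P = Kp * e = 41.85 * 3.215 = 134.5478

134.5478


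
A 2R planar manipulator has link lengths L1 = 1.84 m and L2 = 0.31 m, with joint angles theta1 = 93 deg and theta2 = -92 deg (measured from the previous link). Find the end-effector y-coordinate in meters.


y = L1*sin(th1) + L2*sin(th1+th2) = 1.84*sin(93 deg) + 0.31*sin(1 deg) = 1.8429

1.8429 m


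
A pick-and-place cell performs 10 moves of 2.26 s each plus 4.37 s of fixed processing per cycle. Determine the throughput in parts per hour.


T_cycle = 10*2.26 + 4.37 = 26.9700 s
rate = 3600/T = 133.4816

133.4816 parts/hour


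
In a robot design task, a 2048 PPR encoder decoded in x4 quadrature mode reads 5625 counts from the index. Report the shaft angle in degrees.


angle = counts * 360 / (PPR*4) = 5625 * 360 / 8192 = 247.1924

247.1924 degrees


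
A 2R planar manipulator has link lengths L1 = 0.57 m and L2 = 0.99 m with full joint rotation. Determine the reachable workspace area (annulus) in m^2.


r_max = L1 + L2 = 1.5600, r_min = |L1 - L2| = 0.4200
A = pi*(r_max^2 - r_min^2) = pi*(2.4336 - 0.1764) = 7.0912

7.0912 m^2


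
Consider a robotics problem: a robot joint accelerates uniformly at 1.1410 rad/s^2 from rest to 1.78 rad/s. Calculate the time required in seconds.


t = delta_omega / alpha = 1.78 / 1.1410 = 1.5600

1.5600 s


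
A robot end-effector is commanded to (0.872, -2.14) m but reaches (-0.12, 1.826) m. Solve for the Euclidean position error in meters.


dx = -0.12 - (0.872) = -0.9920, dy = 1.826 - (-2.14) = 3.9660
err = sqrt(0.984064 + 15.729156) = 4.0882

4.0882 m


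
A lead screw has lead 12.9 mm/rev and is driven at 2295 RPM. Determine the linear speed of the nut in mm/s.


v = lead * (RPM/60) = 12.9*2295/60 = 493.4250

493.4250 mm/s


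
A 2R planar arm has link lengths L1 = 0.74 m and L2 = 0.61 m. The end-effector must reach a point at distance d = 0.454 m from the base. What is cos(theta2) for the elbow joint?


cos(th2) = (d^2 - L1^2 - L2^2)/(2*L1*L2) = (0.454^2 - 0.74^2 - 0.61^2)/(2*0.74*0.61) = -0.7904

-0.7904


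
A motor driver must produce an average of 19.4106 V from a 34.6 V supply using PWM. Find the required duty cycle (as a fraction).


D = V_avg/V_supply = 19.4106/34.6 = 0.5610

0.5610


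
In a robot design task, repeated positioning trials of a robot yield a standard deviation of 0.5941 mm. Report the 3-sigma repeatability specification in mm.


repeatability = 3*sigma = 3*0.5941 = 1.7823

1.7823 mm


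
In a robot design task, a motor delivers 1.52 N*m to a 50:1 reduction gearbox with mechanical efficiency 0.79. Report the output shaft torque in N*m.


tau_out = tau_in * N * eta = 1.52 * 50 * 0.79 = 60.0400

60.0400 N*m


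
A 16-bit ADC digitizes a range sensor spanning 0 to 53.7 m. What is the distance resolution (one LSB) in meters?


res = range / 2^n = 53.7/2^16 = 53.7/65536 = 8.1940e-04

8.1940e-04 m


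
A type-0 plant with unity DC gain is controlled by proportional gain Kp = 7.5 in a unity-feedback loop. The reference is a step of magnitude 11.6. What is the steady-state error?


e_ss = R/(1 + Kp) = 11.6/(1 + 7.5) = 11.6/8.5000 = 1.3647

1.3647


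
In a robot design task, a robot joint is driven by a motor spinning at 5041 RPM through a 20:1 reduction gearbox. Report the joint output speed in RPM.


omega_joint = omega_motor / N = 5041 / 20 = 252.0500

252.0500 RPM


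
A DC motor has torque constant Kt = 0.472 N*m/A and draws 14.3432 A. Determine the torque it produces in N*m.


tau = Kt * I = 0.472*14.3432 = 6.7700

6.7700 N*m


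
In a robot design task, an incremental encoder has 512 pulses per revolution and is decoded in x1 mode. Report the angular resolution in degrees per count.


resolution = 360 / (PPR * 1) = 360 / 512 = 0.7031

0.7031 degrees


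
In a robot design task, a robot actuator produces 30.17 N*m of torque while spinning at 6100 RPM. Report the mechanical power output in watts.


omega = 6100 * 2*pi/60 = 638.790506 rad/s
P = tau * omega = 30.17 * 638.790506 = 19272.3096

19272.3096 W


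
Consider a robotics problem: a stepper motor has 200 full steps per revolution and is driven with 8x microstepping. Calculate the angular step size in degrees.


step = 360/(200*8) = 360/1600 = 0.2250

0.2250 degrees


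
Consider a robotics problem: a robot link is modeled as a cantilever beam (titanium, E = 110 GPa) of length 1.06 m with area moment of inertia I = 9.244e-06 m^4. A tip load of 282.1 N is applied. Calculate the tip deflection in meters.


delta = F*L^3/(3*E*I) = 282.1*1.06^3/(3*1.100e+11*9.244e-06)
      = 335.9856136/3050520 = 1.1014e-04

1.1014e-04 m


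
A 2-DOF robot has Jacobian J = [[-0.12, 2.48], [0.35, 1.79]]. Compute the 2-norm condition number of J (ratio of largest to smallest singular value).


JJ^T eigenvalues: trace(JJ^T) = 9.4914, det(JJ^T) = det(J)^2 = 1.17245584
s_max^2 = (9.4914 + sqrt(85.39685060))/2 = 9.36622082
s_min^2 = (9.4914 - sqrt(85.39685060))/2 = 0.12517918
kappa = s_max/s_min = sqrt(9.36622082/0.12517918) = 8.6500

8.6500


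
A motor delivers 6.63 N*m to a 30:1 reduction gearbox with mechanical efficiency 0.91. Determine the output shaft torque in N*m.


tau_out = tau_in * N * eta = 6.63 * 30 * 0.91 = 180.9990

180.9990 N*m


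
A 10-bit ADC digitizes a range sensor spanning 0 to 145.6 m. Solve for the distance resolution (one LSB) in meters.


res = range / 2^n = 145.6/2^10 = 145.6/1024 = 0.1422

0.1422 m


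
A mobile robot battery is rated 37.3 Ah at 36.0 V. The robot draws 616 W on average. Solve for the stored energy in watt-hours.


E = capacity * V = 37.3*36.0 = 1342.8000

1342.8000 Wh


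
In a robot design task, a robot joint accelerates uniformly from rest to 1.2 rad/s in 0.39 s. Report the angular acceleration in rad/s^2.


alpha = delta_omega / t = 1.2 / 0.39 = 3.0769

3.0769 rad/s^2


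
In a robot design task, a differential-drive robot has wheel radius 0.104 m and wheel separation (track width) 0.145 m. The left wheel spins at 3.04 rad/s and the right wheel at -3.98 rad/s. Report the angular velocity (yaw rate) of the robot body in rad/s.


omega = r*(wR - wL)/L = 0.104*(-3.98 - (3.04))/0.145 = -5.0350

-5.0350 rad/s


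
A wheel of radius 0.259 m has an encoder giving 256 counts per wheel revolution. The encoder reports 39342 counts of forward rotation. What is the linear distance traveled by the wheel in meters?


revs = 39342/256 = 153.679688
d = revs * 2*pi*r = 153.679688 * 2*pi*0.259 = 250.0899

250.0899 m


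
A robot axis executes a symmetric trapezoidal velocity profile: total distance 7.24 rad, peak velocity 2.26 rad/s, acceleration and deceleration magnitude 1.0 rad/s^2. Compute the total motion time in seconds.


t_acc = v/a = 2.26/1.0 = 2.260000 s
d_acc = v^2/(2a) = 2.553800 rad (each ramp)
d_cruise = 7.24 - 2*2.553800 = 2.132400 rad
t_cruise = 2.132400/2.26 = 0.943540 s
t_total = 2*2.260000 + 0.943540 = 5.4635

5.4635 s


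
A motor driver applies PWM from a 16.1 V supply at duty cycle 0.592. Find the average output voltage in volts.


V_avg = V_supply * D = 16.1*0.592 = 9.5312

9.5312 V


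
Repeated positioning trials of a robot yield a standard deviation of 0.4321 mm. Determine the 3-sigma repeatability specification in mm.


repeatability = 3*sigma = 3*0.4321 = 1.2963

1.2963 mm


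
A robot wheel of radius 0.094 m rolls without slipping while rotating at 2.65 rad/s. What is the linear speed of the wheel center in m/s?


v = omega * r = 2.65 * 0.094 = 0.2491

0.2491 m/s


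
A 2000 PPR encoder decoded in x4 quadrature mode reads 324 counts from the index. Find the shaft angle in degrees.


angle = counts * 360 / (PPR*4) = 324 * 360 / 8000 = 14.5800

14.5800 degrees


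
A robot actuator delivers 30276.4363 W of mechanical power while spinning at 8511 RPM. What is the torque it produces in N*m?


omega = 8511 * 2*pi/60 = 891.269836 rad/s
tau = P / omega = 30276.4363 / 891.269836 = 33.9700

33.9700 N*m


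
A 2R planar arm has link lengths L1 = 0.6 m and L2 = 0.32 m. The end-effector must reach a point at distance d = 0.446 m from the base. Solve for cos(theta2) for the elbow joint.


cos(th2) = (d^2 - L1^2 - L2^2)/(2*L1*L2) = (0.446^2 - 0.6^2 - 0.32^2)/(2*0.6*0.32) = -0.6862

-0.6862


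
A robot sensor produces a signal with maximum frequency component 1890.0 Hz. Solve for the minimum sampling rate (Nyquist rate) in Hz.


f_s,min = 2*f_max = 2*1890.0 = 3780.0000

3780.0000 Hz


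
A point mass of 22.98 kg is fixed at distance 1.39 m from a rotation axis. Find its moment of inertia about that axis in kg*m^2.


I = m*r^2 = 22.98*1.39^2 = 44.3997

44.3997 kg*m^2


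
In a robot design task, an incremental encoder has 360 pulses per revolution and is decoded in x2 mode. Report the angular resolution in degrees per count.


resolution = 360 / (PPR * 2) = 360 / 720 = 0.5000

0.5000 degrees


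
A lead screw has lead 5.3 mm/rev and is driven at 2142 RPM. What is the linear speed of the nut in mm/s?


v = lead * (RPM/60) = 5.3*2142/60 = 189.2100

189.2100 mm/s


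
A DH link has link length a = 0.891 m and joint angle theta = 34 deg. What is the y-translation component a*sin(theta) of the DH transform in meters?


a*sin(theta) = 0.891*sin(34 deg) = 0.4982

0.4982 m


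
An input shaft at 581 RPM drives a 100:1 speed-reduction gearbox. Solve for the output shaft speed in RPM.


omega_out = omega_in / N = 581 / 100 = 5.8100

5.8100 RPM


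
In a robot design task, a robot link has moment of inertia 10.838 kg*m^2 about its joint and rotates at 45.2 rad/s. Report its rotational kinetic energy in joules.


KE = (1/2)*I*omega^2 = 0.5*10.838*45.2^2 = 11071.2338

11071.2338 J


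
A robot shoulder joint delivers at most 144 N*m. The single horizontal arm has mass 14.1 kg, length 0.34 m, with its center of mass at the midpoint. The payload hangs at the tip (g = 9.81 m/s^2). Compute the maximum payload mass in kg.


tau_arm = m_arm*g*(L/2) = 14.1*9.81*0.34/2 = 23.5146 N*m
tau_payload = tau_max - tau_arm = 144 - 23.5146 = 120.4854
m_payload = tau_payload / (g*L) = 120.4854 / (9.81*0.34) = 36.1232

36.1232 kg


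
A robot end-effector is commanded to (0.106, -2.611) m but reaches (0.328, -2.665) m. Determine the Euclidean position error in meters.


dx = 0.328 - (0.106) = 0.2220, dy = -2.665 - (-2.611) = -0.0540
err = sqrt(0.049284 + 0.002916) = 0.2285

0.2285 m


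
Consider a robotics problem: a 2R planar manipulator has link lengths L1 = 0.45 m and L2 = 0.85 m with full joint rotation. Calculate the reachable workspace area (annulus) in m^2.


r_max = L1 + L2 = 1.3000, r_min = |L1 - L2| = 0.4000
A = pi*(r_max^2 - r_min^2) = pi*(1.6900 - 0.1600) = 4.8066

4.8066 m^2


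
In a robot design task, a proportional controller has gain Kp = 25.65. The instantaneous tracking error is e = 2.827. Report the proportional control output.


u_P = Kp * e = 25.65 * 2.827 = 72.5125

72.5125


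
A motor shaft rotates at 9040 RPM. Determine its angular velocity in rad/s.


omega = 9040 * 2*pi/60 = 946.6666

946.6666 rad/s


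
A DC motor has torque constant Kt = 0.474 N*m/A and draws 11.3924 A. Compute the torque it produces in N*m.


tau = Kt * I = 0.474*11.3924 = 5.4000

5.4000 N*m


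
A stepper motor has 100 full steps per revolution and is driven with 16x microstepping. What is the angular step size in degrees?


step = 360/(100*16) = 360/1600 = 0.2250

0.2250 degrees


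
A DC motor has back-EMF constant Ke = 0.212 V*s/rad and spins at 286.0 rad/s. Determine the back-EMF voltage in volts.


V_emf = Ke * omega = 0.212*286.0 = 60.6320

60.6320 V


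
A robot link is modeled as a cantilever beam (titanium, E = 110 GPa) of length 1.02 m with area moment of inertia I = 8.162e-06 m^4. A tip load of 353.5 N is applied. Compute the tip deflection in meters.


delta = F*L^3/(3*E*I) = 353.5*1.02^3/(3*1.100e+11*8.162e-06)
      = 375.137028/2693460 = 1.3928e-04

1.3928e-04 m


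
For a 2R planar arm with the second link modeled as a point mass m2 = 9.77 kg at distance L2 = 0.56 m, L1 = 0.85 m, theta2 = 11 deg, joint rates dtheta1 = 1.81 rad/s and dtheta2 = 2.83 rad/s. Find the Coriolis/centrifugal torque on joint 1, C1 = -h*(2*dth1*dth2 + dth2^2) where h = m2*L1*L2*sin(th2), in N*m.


h = m2*L1*L2*sin(th2) = 9.77*0.85*0.56*sin(11 deg) = 0.887361
C1 = -h*(2*1.81*2.83 + 2.83^2) = -0.887361*18.2535 = -16.1974

-16.1974 N*m


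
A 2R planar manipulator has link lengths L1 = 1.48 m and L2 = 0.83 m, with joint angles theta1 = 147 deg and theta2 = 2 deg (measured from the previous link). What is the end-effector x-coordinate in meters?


x = L1*cos(th1) + L2*cos(th1+th2) = 1.48*cos(147 deg) + 0.83*cos(149 deg) = -1.9527

-1.9527 m


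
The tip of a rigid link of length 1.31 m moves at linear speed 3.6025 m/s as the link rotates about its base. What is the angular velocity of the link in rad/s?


omega = v / L = 3.6025 / 1.31 = 2.7500

2.7500 rad/s


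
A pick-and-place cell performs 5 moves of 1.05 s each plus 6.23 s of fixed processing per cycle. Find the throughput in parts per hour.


T_cycle = 5*1.05 + 6.23 = 11.4800 s
rate = 3600/T = 313.5889

313.5889 parts/hour


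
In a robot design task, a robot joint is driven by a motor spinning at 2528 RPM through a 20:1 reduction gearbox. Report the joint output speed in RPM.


omega_joint = omega_motor / N = 2528 / 20 = 126.4000

126.4000 RPM


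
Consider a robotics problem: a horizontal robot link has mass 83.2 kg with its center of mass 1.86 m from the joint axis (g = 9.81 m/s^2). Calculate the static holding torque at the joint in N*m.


tau = m*g*L = 83.2 * 9.81 * 1.86 = 1518.1171

1518.1171 N*m


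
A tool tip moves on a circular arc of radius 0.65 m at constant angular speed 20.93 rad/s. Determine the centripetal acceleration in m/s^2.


a_c = omega^2 * r = 20.93^2 * 0.65 = 284.7422

284.7422 m/s^2


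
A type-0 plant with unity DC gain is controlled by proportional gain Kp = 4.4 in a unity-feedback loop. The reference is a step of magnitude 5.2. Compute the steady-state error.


e_ss = R/(1 + Kp) = 5.2/(1 + 4.4) = 5.2/5.4000 = 0.9630

0.9630


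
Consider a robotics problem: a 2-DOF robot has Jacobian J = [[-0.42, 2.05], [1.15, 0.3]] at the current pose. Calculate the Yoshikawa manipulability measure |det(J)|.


det(J) = -0.42*0.3 - (2.05)*(1.15) = -2.4835
|det(J)| = 2.4835

2.4835


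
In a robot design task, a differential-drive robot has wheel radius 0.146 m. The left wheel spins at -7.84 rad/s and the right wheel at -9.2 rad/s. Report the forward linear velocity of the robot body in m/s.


v = r*(wR + wL)/2 = 0.146*(-9.2 + -7.84)/2 = -1.2439

-1.2439 m/s


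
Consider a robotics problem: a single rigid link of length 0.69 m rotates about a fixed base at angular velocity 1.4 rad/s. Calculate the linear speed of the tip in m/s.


v = L*omega = 0.69 * 1.4 = 0.9660

0.9660 m/s


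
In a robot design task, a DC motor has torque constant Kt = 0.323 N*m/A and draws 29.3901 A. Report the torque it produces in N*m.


tau = Kt * I = 0.323*29.3901 = 9.4930

9.4930 N*m


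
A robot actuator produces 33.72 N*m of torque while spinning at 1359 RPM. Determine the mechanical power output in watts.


omega = 1359 * 2*pi/60 = 142.314147 rad/s
P = tau * omega = 33.72 * 142.314147 = 4798.8330

4798.8330 W


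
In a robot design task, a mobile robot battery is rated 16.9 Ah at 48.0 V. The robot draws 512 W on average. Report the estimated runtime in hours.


E = 16.9*48.0 = 811.2000 Wh
t = E/P = 811.2000/512 = 1.5844

1.5844 hours


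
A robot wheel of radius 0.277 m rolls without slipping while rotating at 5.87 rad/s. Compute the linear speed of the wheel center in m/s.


v = omega * r = 5.87 * 0.277 = 1.6260

1.6260 m/s


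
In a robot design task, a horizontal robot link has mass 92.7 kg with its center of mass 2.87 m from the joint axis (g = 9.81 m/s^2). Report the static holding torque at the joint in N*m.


tau = m*g*L = 92.7 * 9.81 * 2.87 = 2609.9407

2609.9407 N*m


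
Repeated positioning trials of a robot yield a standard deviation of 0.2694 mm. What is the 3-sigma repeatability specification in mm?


repeatability = 3*sigma = 3*0.2694 = 0.8082

0.8082 mm


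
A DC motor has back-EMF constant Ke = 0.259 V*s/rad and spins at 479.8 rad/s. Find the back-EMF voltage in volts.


V_emf = Ke * omega = 0.259*479.8 = 124.2682

124.2682 V


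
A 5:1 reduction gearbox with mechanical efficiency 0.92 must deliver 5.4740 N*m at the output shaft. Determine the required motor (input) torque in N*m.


tau_in = tau_out / (N * eta) = 5.4740 / (5 * 0.92) = 1.1900

1.1900 N*m


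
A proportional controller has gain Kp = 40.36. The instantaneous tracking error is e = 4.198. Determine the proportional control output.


u_P = Kp * e = 40.36 * 4.198 = 169.4313

169.4313


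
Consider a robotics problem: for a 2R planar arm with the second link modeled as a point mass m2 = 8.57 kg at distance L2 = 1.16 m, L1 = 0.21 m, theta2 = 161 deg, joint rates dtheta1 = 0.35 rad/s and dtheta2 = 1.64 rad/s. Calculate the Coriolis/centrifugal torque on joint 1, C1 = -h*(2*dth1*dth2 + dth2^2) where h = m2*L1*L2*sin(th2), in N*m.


h = m2*L1*L2*sin(th2) = 8.57*0.21*1.16*sin(161 deg) = 0.679673
C1 = -h*(2*0.35*1.64 + 1.64^2) = -0.679673*3.8376 = -2.6083

-2.6083 N*m


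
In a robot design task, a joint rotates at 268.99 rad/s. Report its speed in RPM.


RPM = 268.99 * 60/(2*pi) = 2568.6653

2568.6653 RPM


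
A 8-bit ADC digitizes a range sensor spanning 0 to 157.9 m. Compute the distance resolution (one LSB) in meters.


res = range / 2^n = 157.9/2^8 = 157.9/256 = 0.6168

0.6168 m


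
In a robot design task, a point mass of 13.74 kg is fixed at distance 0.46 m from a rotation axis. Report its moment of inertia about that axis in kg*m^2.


I = m*r^2 = 13.74*0.46^2 = 2.9074

2.9074 kg*m^2


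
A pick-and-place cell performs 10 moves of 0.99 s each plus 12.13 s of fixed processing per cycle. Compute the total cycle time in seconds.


T = 10*0.99 + 12.13 = 22.0300

22.0300 s


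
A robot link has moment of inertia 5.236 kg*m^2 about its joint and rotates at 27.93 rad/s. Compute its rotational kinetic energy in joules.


KE = (1/2)*I*omega^2 = 0.5*5.236*27.93^2 = 2042.2623

2042.2623 J


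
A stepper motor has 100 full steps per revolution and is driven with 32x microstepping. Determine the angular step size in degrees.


step = 360/(100*32) = 360/3200 = 0.1125

0.1125 degrees


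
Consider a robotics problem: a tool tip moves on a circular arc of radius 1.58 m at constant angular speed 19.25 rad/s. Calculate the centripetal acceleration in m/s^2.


a_c = omega^2 * r = 19.25^2 * 1.58 = 585.4887

585.4887 m/s^2


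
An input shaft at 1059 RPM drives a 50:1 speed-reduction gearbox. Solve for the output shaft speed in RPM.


omega_out = omega_in / N = 1059 / 50 = 21.1800

21.1800 RPM


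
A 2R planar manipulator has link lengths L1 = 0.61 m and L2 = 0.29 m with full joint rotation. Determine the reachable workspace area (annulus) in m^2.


r_max = L1 + L2 = 0.9000, r_min = |L1 - L2| = 0.3200
A = pi*(r_max^2 - r_min^2) = pi*(0.8100 - 0.1024) = 2.2230

2.2230 m^2


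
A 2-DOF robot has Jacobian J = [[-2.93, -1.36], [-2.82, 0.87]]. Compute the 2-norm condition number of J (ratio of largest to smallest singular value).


JJ^T eigenvalues: trace(JJ^T) = 19.1438, det(JJ^T) = det(J)^2 = 40.75928649
s_max^2 = (19.1438 + sqrt(203.44793248))/2 = 16.70365877
s_min^2 = (19.1438 - sqrt(203.44793248))/2 = 2.44014123
kappa = s_max/s_min = sqrt(16.70365877/2.44014123) = 2.6164

2.6164


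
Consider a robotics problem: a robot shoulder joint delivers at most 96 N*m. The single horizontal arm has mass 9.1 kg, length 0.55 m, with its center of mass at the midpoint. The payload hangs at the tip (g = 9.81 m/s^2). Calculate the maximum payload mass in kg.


tau_arm = m_arm*g*(L/2) = 9.1*9.81*0.55/2 = 24.5495 N*m
tau_payload = tau_max - tau_arm = 96 - 24.5495 = 71.4505
m_payload = tau_payload / (g*L) = 71.4505 / (9.81*0.55) = 13.2426

13.2426 kg


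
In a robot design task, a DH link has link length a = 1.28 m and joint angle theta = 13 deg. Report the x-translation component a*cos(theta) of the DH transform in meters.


a*cos(theta) = 1.28*cos(13 deg) = 1.2472

1.2472 m


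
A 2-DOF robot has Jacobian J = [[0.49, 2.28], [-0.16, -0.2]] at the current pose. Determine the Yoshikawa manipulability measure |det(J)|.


det(J) = 0.49*-0.2 - (2.28)*(-0.16) = 0.2668
|det(J)| = 0.2668

0.2668


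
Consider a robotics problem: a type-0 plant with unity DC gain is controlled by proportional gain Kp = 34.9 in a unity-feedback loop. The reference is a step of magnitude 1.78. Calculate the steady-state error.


e_ss = R/(1 + Kp) = 1.78/(1 + 34.9) = 1.78/35.9000 = 0.0496

0.0496


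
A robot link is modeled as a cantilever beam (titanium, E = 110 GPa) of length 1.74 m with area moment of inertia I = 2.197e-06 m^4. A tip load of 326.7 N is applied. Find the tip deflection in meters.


delta = F*L^3/(3*E*I) = 326.7*1.74^3/(3*1.100e+11*2.197e-06)
      = 1721.0634408/725010 = 0.0024

0.0024 m


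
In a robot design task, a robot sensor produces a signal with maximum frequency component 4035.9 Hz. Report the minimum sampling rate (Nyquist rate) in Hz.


f_s,min = 2*f_max = 2*4035.9 = 8071.8000

8071.8000 Hz


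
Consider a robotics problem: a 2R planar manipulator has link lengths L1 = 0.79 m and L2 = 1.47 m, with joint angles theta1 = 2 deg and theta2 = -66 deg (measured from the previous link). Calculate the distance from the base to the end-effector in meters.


x = L1*cos(th1) + L2*cos(th1+th2) = 1.433924
y = L1*sin(th1) + L2*sin(th1+th2) = -1.293657
d = sqrt(x^2 + y^2) = sqrt(2.056138 + 1.673548) = 1.9312

1.9312 m


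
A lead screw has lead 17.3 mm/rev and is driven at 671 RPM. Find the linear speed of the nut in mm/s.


v = lead * (RPM/60) = 17.3*671/60 = 193.4717

193.4717 mm/s


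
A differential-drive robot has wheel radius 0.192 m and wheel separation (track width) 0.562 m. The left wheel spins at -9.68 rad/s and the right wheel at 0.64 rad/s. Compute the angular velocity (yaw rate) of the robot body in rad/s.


omega = r*(wR - wL)/L = 0.192*(0.64 - (-9.68))/0.562 = 3.5257

3.5257 rad/s


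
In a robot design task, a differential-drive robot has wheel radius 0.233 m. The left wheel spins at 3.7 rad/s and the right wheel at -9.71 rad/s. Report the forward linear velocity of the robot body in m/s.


v = r*(wR + wL)/2 = 0.233*(-9.71 + 3.7)/2 = -0.7002

-0.7002 m/s


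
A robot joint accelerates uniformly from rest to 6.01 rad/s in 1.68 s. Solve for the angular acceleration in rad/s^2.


alpha = delta_omega / t = 6.01 / 1.68 = 3.5774

3.5774 rad/s^2


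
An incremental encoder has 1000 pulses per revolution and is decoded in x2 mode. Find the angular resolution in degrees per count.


resolution = 360 / (PPR * 2) = 360 / 2000 = 0.1800

0.1800 degrees


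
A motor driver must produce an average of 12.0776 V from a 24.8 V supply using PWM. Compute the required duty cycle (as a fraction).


D = V_avg/V_supply = 12.0776/24.8 = 0.4870

0.4870


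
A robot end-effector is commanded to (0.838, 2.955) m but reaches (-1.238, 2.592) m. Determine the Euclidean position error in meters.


dx = -1.238 - (0.838) = -2.0760, dy = 2.592 - (2.955) = -0.3630
err = sqrt(4.309776 + 0.131769) = 2.1075

2.1075 m


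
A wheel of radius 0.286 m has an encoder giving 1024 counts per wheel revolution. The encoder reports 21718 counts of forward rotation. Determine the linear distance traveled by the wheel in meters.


revs = 21718/1024 = 21.208984
d = revs * 2*pi*r = 21.208984 * 2*pi*0.286 = 38.1124

38.1124 m


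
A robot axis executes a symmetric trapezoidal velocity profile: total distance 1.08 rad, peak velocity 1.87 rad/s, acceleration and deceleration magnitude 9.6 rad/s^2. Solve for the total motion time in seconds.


t_acc = v/a = 1.87/9.6 = 0.194792 s
d_acc = v^2/(2a) = 0.182130 rad (each ramp)
d_cruise = 1.08 - 2*0.182130 = 0.715740 rad
t_cruise = 0.715740/1.87 = 0.382749 s
t_total = 2*0.194792 + 0.382749 = 0.7723

0.7723 s


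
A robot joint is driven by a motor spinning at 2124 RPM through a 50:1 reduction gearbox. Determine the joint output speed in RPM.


omega_joint = omega_motor / N = 2124 / 50 = 42.4800

42.4800 RPM


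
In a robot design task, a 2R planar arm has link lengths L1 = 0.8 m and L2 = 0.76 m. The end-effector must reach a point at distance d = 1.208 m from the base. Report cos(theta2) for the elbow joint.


cos(th2) = (d^2 - L1^2 - L2^2)/(2*L1*L2) = (1.208^2 - 0.8^2 - 0.76^2)/(2*0.8*0.76) = 0.1987

0.1987


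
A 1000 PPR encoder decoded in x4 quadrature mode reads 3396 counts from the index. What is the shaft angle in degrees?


angle = counts * 360 / (PPR*4) = 3396 * 360 / 4000 = 305.6400

305.6400 degrees


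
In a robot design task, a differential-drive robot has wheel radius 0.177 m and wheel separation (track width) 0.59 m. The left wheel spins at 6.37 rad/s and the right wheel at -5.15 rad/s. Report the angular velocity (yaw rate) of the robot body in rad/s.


omega = r*(wR - wL)/L = 0.177*(-5.15 - (6.37))/0.59 = -3.4560

-3.4560 rad/s


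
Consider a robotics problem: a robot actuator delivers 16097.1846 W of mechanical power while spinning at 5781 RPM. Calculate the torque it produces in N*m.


omega = 5781 * 2*pi/60 = 605.384904 rad/s
tau = P / omega = 16097.1846 / 605.384904 = 26.5900

26.5900 N*m


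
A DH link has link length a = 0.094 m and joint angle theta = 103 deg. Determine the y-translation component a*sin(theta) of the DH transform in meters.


a*sin(theta) = 0.094*sin(103 deg) = 0.0916

0.0916 m


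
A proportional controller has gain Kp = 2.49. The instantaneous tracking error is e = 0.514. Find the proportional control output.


u_P = Kp * e = 2.49 * 0.514 = 1.2799

1.2799


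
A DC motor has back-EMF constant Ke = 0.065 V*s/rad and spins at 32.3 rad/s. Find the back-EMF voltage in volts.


V_emf = Ke * omega = 0.065*32.3 = 2.0995

2.0995 V


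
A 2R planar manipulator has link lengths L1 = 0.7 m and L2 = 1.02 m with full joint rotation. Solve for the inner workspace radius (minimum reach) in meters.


r_min = |L1 - L2| = |0.7 - 1.02| = 0.3200

0.3200 m


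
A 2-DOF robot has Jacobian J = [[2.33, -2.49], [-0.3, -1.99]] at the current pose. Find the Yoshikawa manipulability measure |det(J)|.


det(J) = 2.33*-1.99 - (-2.49)*(-0.3) = -5.3837
|det(J)| = 5.3837

5.3837


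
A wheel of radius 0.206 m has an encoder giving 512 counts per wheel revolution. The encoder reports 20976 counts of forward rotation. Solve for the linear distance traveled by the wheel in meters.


revs = 20976/512 = 40.968750
d = revs * 2*pi*r = 40.968750 * 2*pi*0.206 = 53.0273

53.0273 m


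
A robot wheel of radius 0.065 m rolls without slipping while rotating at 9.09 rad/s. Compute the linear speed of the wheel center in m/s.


v = omega * r = 9.09 * 0.065 = 0.5908

0.5908 m/s


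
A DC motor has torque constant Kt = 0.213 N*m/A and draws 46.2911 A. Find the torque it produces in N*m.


tau = Kt * I = 0.213*46.2911 = 9.8600

9.8600 N*m


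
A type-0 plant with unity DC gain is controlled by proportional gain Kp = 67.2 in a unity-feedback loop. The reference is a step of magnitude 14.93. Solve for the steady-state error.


e_ss = R/(1 + Kp) = 14.93/(1 + 67.2) = 14.93/68.2000 = 0.2189

0.2189


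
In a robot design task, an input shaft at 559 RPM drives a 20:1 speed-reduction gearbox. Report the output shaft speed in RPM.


omega_out = omega_in / N = 559 / 20 = 27.9500

27.9500 RPM


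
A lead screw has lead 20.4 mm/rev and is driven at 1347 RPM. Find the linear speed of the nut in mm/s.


v = lead * (RPM/60) = 20.4*1347/60 = 457.9800

457.9800 mm/s


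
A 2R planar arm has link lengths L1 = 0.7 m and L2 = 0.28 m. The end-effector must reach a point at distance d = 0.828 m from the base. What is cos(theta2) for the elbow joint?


cos(th2) = (d^2 - L1^2 - L2^2)/(2*L1*L2) = (0.828^2 - 0.7^2 - 0.28^2)/(2*0.7*0.28) = 0.2989

0.2989


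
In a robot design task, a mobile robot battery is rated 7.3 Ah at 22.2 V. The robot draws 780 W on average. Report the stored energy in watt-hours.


E = capacity * V = 7.3*22.2 = 162.0600

162.0600 Wh


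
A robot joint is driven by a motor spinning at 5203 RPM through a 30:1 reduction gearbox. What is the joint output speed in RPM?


omega_joint = omega_motor / N = 5203 / 30 = 173.4333

173.4333 RPM


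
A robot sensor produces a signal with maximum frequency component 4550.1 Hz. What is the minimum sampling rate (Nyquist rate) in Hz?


f_s,min = 2*f_max = 2*4550.1 = 9100.2000

9100.2000 Hz


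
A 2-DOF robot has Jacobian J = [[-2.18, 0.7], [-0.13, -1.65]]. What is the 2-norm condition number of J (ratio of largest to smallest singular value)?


JJ^T eigenvalues: trace(JJ^T) = 7.9818, det(JJ^T) = det(J)^2 = 13.60134400
s_max^2 = (7.9818 + sqrt(9.30375524))/2 = 5.51600289
s_min^2 = (7.9818 - sqrt(9.30375524))/2 = 2.46579711
kappa = s_max/s_min = sqrt(5.51600289/2.46579711) = 1.4957

1.4957


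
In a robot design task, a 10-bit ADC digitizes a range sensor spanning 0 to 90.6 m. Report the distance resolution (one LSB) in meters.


res = range / 2^n = 90.6/2^10 = 90.6/1024 = 0.0885

0.0885 m


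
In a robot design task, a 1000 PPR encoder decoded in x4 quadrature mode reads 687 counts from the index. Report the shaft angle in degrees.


angle = counts * 360 / (PPR*4) = 687 * 360 / 4000 = 61.8300

61.8300 degrees


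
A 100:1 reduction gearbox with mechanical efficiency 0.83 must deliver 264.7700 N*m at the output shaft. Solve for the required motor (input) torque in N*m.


tau_in = tau_out / (N * eta) = 264.7700 / (100 * 0.83) = 3.1900

3.1900 N*m


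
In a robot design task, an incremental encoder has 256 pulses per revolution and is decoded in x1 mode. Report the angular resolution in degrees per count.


resolution = 360 / (PPR * 1) = 360 / 256 = 1.4062

1.4062 degrees


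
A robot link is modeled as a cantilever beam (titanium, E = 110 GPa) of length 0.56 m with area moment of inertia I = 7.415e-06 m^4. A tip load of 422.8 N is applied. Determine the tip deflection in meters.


delta = F*L^3/(3*E*I) = 422.8*0.56^3/(3*1.100e+11*7.415e-06)
      = 74.2504448/2446950 = 3.0344e-05

3.0344e-05 m


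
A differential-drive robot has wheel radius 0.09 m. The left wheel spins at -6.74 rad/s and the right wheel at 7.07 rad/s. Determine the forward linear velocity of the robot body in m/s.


v = r*(wR + wL)/2 = 0.09*(7.07 + -6.74)/2 = 0.0149

0.0149 m/s


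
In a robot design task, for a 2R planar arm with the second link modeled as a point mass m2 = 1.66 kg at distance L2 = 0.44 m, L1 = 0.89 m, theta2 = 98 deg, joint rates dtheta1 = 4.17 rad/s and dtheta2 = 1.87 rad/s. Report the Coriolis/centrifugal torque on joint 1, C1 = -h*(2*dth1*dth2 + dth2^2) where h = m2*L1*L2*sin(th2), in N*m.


h = m2*L1*L2*sin(th2) = 1.66*0.89*0.44*sin(98 deg) = 0.643730
C1 = -h*(2*4.17*1.87 + 1.87^2) = -0.643730*19.0927 = -12.2905

-12.2905 N*m


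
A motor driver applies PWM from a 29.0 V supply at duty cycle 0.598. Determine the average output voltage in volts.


V_avg = V_supply * D = 29.0*0.598 = 17.3420

17.3420 V


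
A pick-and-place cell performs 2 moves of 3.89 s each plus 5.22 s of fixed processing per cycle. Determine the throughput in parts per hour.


T_cycle = 2*3.89 + 5.22 = 13.0000 s
rate = 3600/T = 276.9231

276.9231 parts/hour


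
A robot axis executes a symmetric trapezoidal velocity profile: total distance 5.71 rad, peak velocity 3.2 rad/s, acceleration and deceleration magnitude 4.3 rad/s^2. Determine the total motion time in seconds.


t_acc = v/a = 3.2/4.3 = 0.744186 s
d_acc = v^2/(2a) = 1.190698 rad (each ramp)
d_cruise = 5.71 - 2*1.190698 = 3.328604 rad
t_cruise = 3.328604/3.2 = 1.040189 s
t_total = 2*0.744186 + 1.040189 = 2.5286

2.5286 s


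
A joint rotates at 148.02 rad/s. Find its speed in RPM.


RPM = 148.02 * 60/(2*pi) = 1413.4869

1413.4869 RPM


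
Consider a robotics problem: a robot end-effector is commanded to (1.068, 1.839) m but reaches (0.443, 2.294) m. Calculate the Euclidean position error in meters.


dx = 0.443 - (1.068) = -0.6250, dy = 2.294 - (1.839) = 0.4550
err = sqrt(0.390625 + 0.207025) = 0.7731

0.7731 m


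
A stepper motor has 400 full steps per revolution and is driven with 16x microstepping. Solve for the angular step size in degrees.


step = 360/(400*16) = 360/6400 = 0.0563

0.0563 degrees


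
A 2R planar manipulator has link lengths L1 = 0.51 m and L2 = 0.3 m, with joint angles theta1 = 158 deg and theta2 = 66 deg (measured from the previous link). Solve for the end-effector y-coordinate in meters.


y = L1*sin(th1) + L2*sin(th1+th2) = 0.51*sin(158 deg) + 0.3*sin(224 deg) = -0.0173

-0.0173 m


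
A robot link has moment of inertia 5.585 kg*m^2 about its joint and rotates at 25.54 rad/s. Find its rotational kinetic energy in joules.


KE = (1/2)*I*omega^2 = 0.5*5.585*25.54^2 = 1821.5243

1821.5243 J


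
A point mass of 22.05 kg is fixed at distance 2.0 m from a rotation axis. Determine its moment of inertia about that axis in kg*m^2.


I = m*r^2 = 22.05*2.0^2 = 88.2000

88.2000 kg*m^2


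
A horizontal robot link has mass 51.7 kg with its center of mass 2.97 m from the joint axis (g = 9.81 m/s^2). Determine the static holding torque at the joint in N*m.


tau = m*g*L = 51.7 * 9.81 * 2.97 = 1506.3157

1506.3157 N*m


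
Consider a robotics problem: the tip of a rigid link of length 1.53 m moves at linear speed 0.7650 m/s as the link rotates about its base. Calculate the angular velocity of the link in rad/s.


omega = v / L = 0.7650 / 1.53 = 0.5000

0.5000 rad/s


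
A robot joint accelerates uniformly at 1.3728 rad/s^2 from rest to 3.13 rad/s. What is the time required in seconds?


t = delta_omega / alpha = 3.13 / 1.3728 = 2.2800

2.2800 s


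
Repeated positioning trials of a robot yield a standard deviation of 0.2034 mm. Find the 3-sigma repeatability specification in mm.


repeatability = 3*sigma = 3*0.2034 = 0.6102

0.6102 mm


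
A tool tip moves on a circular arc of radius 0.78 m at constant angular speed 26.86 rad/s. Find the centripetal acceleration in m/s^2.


a_c = omega^2 * r = 26.86^2 * 0.78 = 562.7385

562.7385 m/s^2


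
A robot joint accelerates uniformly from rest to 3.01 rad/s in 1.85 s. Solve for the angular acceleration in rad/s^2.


alpha = delta_omega / t = 3.01 / 1.85 = 1.6270

1.6270 rad/s^2


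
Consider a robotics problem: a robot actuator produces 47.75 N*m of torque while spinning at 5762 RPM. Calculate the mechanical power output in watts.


omega = 5762 * 2*pi/60 = 603.395229 rad/s
P = tau * omega = 47.75 * 603.395229 = 28812.1222

28812.1222 W
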